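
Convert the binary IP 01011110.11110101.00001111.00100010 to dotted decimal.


01011110 = 94
11110101 = 245
00001111 = 15
00100010 = 34
IP: 94.245.15.34


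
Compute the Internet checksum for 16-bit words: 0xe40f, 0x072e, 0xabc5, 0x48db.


Sum all words (with carry folding):
+ 0xe40f = 0xe40f
+ 0x072e = 0xeb3d
+ 0xabc5 = 0x9703
+ 0x48db = 0xdfde
One's complement: ~0xdfde
Checksum = 0x2021


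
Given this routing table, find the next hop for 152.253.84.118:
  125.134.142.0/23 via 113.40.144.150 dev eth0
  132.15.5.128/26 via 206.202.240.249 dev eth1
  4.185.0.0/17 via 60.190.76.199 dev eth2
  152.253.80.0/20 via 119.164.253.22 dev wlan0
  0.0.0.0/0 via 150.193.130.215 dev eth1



Longest prefix match for 152.253.84.118:
  /23 125.134.142.0: no
  /26 132.15.5.128: no
  /17 4.185.0.0: no
  /20 152.253.80.0: MATCH
  /0 0.0.0.0: MATCH
Selected: next-hop 119.164.253.22 via wlan0 (matched /20)


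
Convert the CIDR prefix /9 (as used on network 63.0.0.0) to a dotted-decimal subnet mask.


/9 means 9 network bits, 23 host bits
Binary: 11111111100000000000000000000000
Mask: 255.128.0.0


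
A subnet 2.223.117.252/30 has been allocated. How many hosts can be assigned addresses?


Host bits = 32 - 30 = 2
Total addresses = 2^2 = 4
Usable = total - 2 (network and broadcast)
Usable hosts: 2


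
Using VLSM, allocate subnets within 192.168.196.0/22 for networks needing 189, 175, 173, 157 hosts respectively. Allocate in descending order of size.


189 hosts -> /24 (254 usable): 192.168.196.0/24
175 hosts -> /24 (254 usable): 192.168.197.0/24
173 hosts -> /24 (254 usable): 192.168.198.0/24
157 hosts -> /24 (254 usable): 192.168.199.0/24
Allocation: 192.168.196.0/24 (189 hosts, 254 usable); 192.168.197.0/24 (175 hosts, 254 usable); 192.168.198.0/24 (173 hosts, 254 usable); 192.168.199.0/24 (157 hosts, 254 usable)


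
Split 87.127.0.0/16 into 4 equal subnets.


New prefix = 16 + 2 = 18
Each subnet has 16384 addresses
  87.127.0.0/18
  87.127.64.0/18
  87.127.128.0/18
  87.127.192.0/18
Subnets: 87.127.0.0/18, 87.127.64.0/18, 87.127.128.0/18, 87.127.192.0/18


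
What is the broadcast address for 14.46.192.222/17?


Network: 14.46.128.0/17
Host bits = 15
Set all host bits to 1:
Broadcast: 14.46.255.255


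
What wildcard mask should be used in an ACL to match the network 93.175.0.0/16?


Subnet mask: 255.255.0.0
Wildcard = 255.255.255.255 - subnet mask
255 - 255 = 0
255 - 255 = 0
255 - 0 = 255
255 - 0 = 255
Wildcard: 0.0.255.255


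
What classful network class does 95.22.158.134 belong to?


First octet: 95
Binary: 01011111
0xxxxxxx -> Class A (1-126)
Class A, default mask 255.0.0.0 (/8)


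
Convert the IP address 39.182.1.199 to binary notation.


39 = 00100111
182 = 10110110
1 = 00000001
199 = 11000111
Binary: 00100111.10110110.00000001.11000111


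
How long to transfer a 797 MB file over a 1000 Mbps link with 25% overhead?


Effective throughput = 1000 * (1 - 25/100) = 750 Mbps
File size in Mb = 797 * 8 = 6376 Mb
Time = 6376 / 750
Time = 8.5013 seconds


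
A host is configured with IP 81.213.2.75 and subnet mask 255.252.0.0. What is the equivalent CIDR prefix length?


Binary: 11111111.11111100.00000000.00000000
Count leading 1s
Prefix: /14


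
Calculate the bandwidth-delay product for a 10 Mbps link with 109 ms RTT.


BDP = bandwidth * RTT
= 10 Mbps * 109 ms
= 10 * 1e6 * 109 / 1000 bits
= 1090000 bits
= 136250 bytes
= 133.0566 KB
BDP = 1090000 bits (136250 bytes)


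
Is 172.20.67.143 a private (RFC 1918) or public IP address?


RFC 1918 private ranges:
  10.0.0.0/8 (10.0.0.0 - 10.255.255.255)
  172.16.0.0/12 (172.16.0.0 - 172.31.255.255)
  192.168.0.0/16 (192.168.0.0 - 192.168.255.255)
Private (in 172.16.0.0/12)


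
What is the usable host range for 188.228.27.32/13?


Network: 188.224.0.0
Broadcast: 188.231.255.255
First usable = network + 1
Last usable = broadcast - 1
Range: 188.224.0.1 to 188.231.255.254


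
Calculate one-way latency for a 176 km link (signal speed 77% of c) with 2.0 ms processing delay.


Speed = 0.77 * 3e5 km/s = 231000 km/s
Propagation delay = 176 / 231000 = 0.0008 s = 0.7619 ms
Processing delay = 2.0 ms
Total one-way latency = 2.7619 ms


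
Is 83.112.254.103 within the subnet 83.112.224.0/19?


Subnet network: 83.112.224.0
Test IP AND mask: 83.112.224.0
Yes, 83.112.254.103 is in 83.112.224.0/19


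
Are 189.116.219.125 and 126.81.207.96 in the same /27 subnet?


Mask: 255.255.255.224
189.116.219.125 AND mask = 189.116.219.96
126.81.207.96 AND mask = 126.81.207.96
No, different subnets (189.116.219.96 vs 126.81.207.96)


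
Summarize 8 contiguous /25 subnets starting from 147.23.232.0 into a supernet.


Original prefix: /25
Number of subnets: 8 = 2^3
New prefix = 25 - 3 = 22
Supernet: 147.23.232.0/22


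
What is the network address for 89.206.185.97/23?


IP:   01011001.11001110.10111001.01100001
Mask: 11111111.11111111.11111110.00000000
AND operation:
Net:  01011001.11001110.10111000.00000000
Network: 89.206.184.0/23


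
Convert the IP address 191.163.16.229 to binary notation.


191 = 10111111
163 = 10100011
16 = 00010000
229 = 11100101
Binary: 10111111.10100011.00010000.11100101


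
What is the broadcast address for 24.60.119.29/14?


Network: 24.60.0.0/14
Host bits = 18
Set all host bits to 1:
Broadcast: 24.63.255.255


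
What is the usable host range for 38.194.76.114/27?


Network: 38.194.76.96
Broadcast: 38.194.76.127
First usable = network + 1
Last usable = broadcast - 1
Range: 38.194.76.97 to 38.194.76.126


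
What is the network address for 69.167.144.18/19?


IP:   01000101.10100111.10010000.00010010
Mask: 11111111.11111111.11100000.00000000
AND operation:
Net:  01000101.10100111.10000000.00000000
Network: 69.167.128.0/19


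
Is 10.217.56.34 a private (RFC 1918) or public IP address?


RFC 1918 private ranges:
  10.0.0.0/8 (10.0.0.0 - 10.255.255.255)
  172.16.0.0/12 (172.16.0.0 - 172.31.255.255)
  192.168.0.0/16 (192.168.0.0 - 192.168.255.255)
Private (in 10.0.0.0/8)


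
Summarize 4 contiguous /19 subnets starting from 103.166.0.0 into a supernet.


Original prefix: /19
Number of subnets: 4 = 2^2
New prefix = 19 - 2 = 17
Supernet: 103.166.0.0/17


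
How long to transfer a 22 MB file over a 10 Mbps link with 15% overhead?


Effective throughput = 10 * (1 - 15/100) = 8.5 Mbps
File size in Mb = 22 * 8 = 176 Mb
Time = 176 / 8.5
Time = 20.7059 seconds


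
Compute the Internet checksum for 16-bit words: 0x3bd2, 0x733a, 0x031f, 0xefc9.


Sum all words (with carry folding):
+ 0x3bd2 = 0x3bd2
+ 0x733a = 0xaf0c
+ 0x031f = 0xb22b
+ 0xefc9 = 0xa1f5
One's complement: ~0xa1f5
Checksum = 0x5e0a


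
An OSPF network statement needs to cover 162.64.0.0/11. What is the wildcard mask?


Subnet mask: 255.224.0.0
Wildcard = 255.255.255.255 - subnet mask
255 - 255 = 0
255 - 224 = 31
255 - 0 = 255
255 - 0 = 255
Wildcard: 0.31.255.255


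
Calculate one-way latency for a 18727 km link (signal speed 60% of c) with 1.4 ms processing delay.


Speed = 0.6 * 3e5 km/s = 180000 km/s
Propagation delay = 18727 / 180000 = 0.104 s = 104.0389 ms
Processing delay = 1.4 ms
Total one-way latency = 105.4389 ms


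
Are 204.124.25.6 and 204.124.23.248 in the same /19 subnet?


Mask: 255.255.224.0
204.124.25.6 AND mask = 204.124.0.0
204.124.23.248 AND mask = 204.124.0.0
Yes, same subnet (204.124.0.0)


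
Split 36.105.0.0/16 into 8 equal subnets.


New prefix = 16 + 3 = 19
Each subnet has 8192 addresses
  36.105.0.0/19
  36.105.32.0/19
  36.105.64.0/19
  36.105.96.0/19
  36.105.128.0/19
  36.105.160.0/19
  36.105.192.0/19
  36.105.224.0/19
Subnets: 36.105.0.0/19, 36.105.32.0/19, 36.105.64.0/19, 36.105.96.0/19, 36.105.128.0/19, 36.105.160.0/19, 36.105.192.0/19, 36.105.224.0/19


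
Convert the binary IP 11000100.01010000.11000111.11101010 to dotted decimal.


11000100 = 196
01010000 = 80
11000111 = 199
11101010 = 234
IP: 196.80.199.234


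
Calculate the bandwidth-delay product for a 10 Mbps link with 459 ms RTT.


BDP = bandwidth * RTT
= 10 Mbps * 459 ms
= 10 * 1e6 * 459 / 1000 bits
= 4590000 bits
= 573750 bytes
= 560.3027 KB
BDP = 4590000 bits (573750 bytes)


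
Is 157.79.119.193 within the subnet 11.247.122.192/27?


Subnet network: 11.247.122.192
Test IP AND mask: 157.79.119.192
No, 157.79.119.193 is not in 11.247.122.192/27


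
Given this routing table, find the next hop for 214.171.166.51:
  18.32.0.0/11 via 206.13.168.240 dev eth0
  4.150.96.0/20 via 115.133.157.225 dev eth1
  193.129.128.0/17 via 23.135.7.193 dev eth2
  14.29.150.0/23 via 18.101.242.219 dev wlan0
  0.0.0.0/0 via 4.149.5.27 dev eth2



Longest prefix match for 214.171.166.51:
  /11 18.32.0.0: no
  /20 4.150.96.0: no
  /17 193.129.128.0: no
  /23 14.29.150.0: no
  /0 0.0.0.0: MATCH
Selected: next-hop 4.149.5.27 via eth2 (matched /0)


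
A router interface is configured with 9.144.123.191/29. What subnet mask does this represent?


/29 means 29 network bits, 3 host bits
Binary: 11111111111111111111111111111000
Mask: 255.255.255.248


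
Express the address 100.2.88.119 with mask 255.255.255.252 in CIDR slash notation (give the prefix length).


Binary: 11111111.11111111.11111111.11111100
Count leading 1s
Prefix: /30


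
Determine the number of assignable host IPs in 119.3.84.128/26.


Host bits = 32 - 26 = 6
Total addresses = 2^6 = 64
Usable = total - 2 (network and broadcast)
Usable hosts: 62


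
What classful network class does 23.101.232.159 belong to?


First octet: 23
Binary: 00010111
0xxxxxxx -> Class A (1-126)
Class A, default mask 255.0.0.0 (/8)


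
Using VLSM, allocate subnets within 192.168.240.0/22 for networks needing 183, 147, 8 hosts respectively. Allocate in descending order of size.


183 hosts -> /24 (254 usable): 192.168.240.0/24
147 hosts -> /24 (254 usable): 192.168.241.0/24
8 hosts -> /28 (14 usable): 192.168.242.0/28
Allocation: 192.168.240.0/24 (183 hosts, 254 usable); 192.168.241.0/24 (147 hosts, 254 usable); 192.168.242.0/28 (8 hosts, 14 usable)


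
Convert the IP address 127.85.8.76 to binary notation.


127 = 01111111
85 = 01010101
8 = 00001000
76 = 01001100
Binary: 01111111.01010101.00001000.01001100


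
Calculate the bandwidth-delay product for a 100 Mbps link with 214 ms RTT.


BDP = bandwidth * RTT
= 100 Mbps * 214 ms
= 100 * 1e6 * 214 / 1000 bits
= 21400000 bits
= 2675000 bytes
= 2612.3047 KB
BDP = 21400000 bits (2675000 bytes)


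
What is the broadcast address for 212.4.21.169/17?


Network: 212.4.0.0/17
Host bits = 15
Set all host bits to 1:
Broadcast: 212.4.127.255


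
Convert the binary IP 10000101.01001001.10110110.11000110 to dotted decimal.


10000101 = 133
01001001 = 73
10110110 = 182
11000110 = 198
IP: 133.73.182.198


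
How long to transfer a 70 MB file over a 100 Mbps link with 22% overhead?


Effective throughput = 100 * (1 - 22/100) = 78 Mbps
File size in Mb = 70 * 8 = 560 Mb
Time = 560 / 78
Time = 7.1795 seconds


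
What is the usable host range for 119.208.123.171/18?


Network: 119.208.64.0
Broadcast: 119.208.127.255
First usable = network + 1
Last usable = broadcast - 1
Range: 119.208.64.1 to 119.208.127.254


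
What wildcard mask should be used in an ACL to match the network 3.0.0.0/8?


Subnet mask: 255.0.0.0
Wildcard = 255.255.255.255 - subnet mask
255 - 255 = 0
255 - 0 = 255
255 - 0 = 255
255 - 0 = 255
Wildcard: 0.255.255.255


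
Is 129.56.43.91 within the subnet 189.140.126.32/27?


Subnet network: 189.140.126.32
Test IP AND mask: 129.56.43.64
No, 129.56.43.91 is not in 189.140.126.32/27


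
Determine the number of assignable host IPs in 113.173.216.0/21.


Host bits = 32 - 21 = 11
Total addresses = 2^11 = 2048
Usable = total - 2 (network and broadcast)
Usable hosts: 2046


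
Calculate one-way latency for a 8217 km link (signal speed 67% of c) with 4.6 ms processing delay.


Speed = 0.67 * 3e5 km/s = 201000 km/s
Propagation delay = 8217 / 201000 = 0.0409 s = 40.8806 ms
Processing delay = 4.6 ms
Total one-way latency = 45.4806 ms


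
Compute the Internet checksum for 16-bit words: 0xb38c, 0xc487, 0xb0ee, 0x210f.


Sum all words (with carry folding):
+ 0xb38c = 0xb38c
+ 0xc487 = 0x7814
+ 0xb0ee = 0x2903
+ 0x210f = 0x4a12
One's complement: ~0x4a12
Checksum = 0xb5ed


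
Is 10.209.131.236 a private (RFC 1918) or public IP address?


RFC 1918 private ranges:
  10.0.0.0/8 (10.0.0.0 - 10.255.255.255)
  172.16.0.0/12 (172.16.0.0 - 172.31.255.255)
  192.168.0.0/16 (192.168.0.0 - 192.168.255.255)
Private (in 10.0.0.0/8)


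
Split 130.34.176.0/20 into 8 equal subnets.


New prefix = 20 + 3 = 23
Each subnet has 512 addresses
  130.34.176.0/23
  130.34.178.0/23
  130.34.180.0/23
  130.34.182.0/23
  130.34.184.0/23
  130.34.186.0/23
  130.34.188.0/23
  130.34.190.0/23
Subnets: 130.34.176.0/23, 130.34.178.0/23, 130.34.180.0/23, 130.34.182.0/23, 130.34.184.0/23, 130.34.186.0/23, 130.34.188.0/23, 130.34.190.0/23


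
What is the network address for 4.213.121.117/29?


IP:   00000100.11010101.01111001.01110101
Mask: 11111111.11111111.11111111.11111000
AND operation:
Net:  00000100.11010101.01111001.01110000
Network: 4.213.121.112/29


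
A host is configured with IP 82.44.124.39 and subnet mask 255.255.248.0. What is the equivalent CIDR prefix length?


Binary: 11111111.11111111.11111000.00000000
Count leading 1s
Prefix: /21


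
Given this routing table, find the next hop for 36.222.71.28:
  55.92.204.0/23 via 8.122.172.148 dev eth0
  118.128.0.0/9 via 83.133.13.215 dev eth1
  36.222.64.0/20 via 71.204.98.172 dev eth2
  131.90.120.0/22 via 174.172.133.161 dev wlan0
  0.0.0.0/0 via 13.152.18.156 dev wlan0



Longest prefix match for 36.222.71.28:
  /23 55.92.204.0: no
  /9 118.128.0.0: no
  /20 36.222.64.0: MATCH
  /22 131.90.120.0: no
  /0 0.0.0.0: MATCH
Selected: next-hop 71.204.98.172 via eth2 (matched /20)


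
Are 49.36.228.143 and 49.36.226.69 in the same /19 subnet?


Mask: 255.255.224.0
49.36.228.143 AND mask = 49.36.224.0
49.36.226.69 AND mask = 49.36.224.0
Yes, same subnet (49.36.224.0)


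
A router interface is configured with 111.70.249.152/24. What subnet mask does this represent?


/24 means 24 network bits, 8 host bits
Binary: 11111111111111111111111100000000
Mask: 255.255.255.0


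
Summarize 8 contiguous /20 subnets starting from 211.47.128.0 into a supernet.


Original prefix: /20
Number of subnets: 8 = 2^3
New prefix = 20 - 3 = 17
Supernet: 211.47.128.0/17


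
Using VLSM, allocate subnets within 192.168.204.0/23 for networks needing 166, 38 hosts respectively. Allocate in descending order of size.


166 hosts -> /24 (254 usable): 192.168.204.0/24
38 hosts -> /26 (62 usable): 192.168.205.0/26
Allocation: 192.168.204.0/24 (166 hosts, 254 usable); 192.168.205.0/26 (38 hosts, 62 usable)


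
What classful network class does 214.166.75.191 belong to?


First octet: 214
Binary: 11010110
110xxxxx -> Class C (192-223)
Class C, default mask 255.255.255.0 (/24)


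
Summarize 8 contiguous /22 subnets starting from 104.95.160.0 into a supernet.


Original prefix: /22
Number of subnets: 8 = 2^3
New prefix = 22 - 3 = 19
Supernet: 104.95.160.0/19


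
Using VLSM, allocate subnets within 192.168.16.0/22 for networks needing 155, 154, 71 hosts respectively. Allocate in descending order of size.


155 hosts -> /24 (254 usable): 192.168.16.0/24
154 hosts -> /24 (254 usable): 192.168.17.0/24
71 hosts -> /25 (126 usable): 192.168.18.0/25
Allocation: 192.168.16.0/24 (155 hosts, 254 usable); 192.168.17.0/24 (154 hosts, 254 usable); 192.168.18.0/25 (71 hosts, 126 usable)


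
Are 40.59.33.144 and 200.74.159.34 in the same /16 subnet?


Mask: 255.255.0.0
40.59.33.144 AND mask = 40.59.0.0
200.74.159.34 AND mask = 200.74.0.0
No, different subnets (40.59.0.0 vs 200.74.0.0)


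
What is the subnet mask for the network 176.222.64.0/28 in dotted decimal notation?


/28 means 28 network bits, 4 host bits
Binary: 11111111111111111111111111110000
Mask: 255.255.255.240


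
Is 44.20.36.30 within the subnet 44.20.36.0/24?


Subnet network: 44.20.36.0
Test IP AND mask: 44.20.36.0
Yes, 44.20.36.30 is in 44.20.36.0/24


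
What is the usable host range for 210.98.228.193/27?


Network: 210.98.228.192
Broadcast: 210.98.228.223
First usable = network + 1
Last usable = broadcast - 1
Range: 210.98.228.193 to 210.98.228.222


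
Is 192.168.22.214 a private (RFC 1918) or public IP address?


RFC 1918 private ranges:
  10.0.0.0/8 (10.0.0.0 - 10.255.255.255)
  172.16.0.0/12 (172.16.0.0 - 172.31.255.255)
  192.168.0.0/16 (192.168.0.0 - 192.168.255.255)
Private (in 192.168.0.0/16)


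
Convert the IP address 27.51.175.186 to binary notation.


27 = 00011011
51 = 00110011
175 = 10101111
186 = 10111010
Binary: 00011011.00110011.10101111.10111010


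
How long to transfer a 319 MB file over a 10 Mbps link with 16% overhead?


Effective throughput = 10 * (1 - 16/100) = 8.4 Mbps
File size in Mb = 319 * 8 = 2552 Mb
Time = 2552 / 8.4
Time = 303.8095 seconds


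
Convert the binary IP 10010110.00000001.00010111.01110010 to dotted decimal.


10010110 = 150
00000001 = 1
00010111 = 23
01110010 = 114
IP: 150.1.23.114


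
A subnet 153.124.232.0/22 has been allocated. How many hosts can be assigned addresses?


Host bits = 32 - 22 = 10
Total addresses = 2^10 = 1024
Usable = total - 2 (network and broadcast)
Usable hosts: 1022


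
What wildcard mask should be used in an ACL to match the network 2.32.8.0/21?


Subnet mask: 255.255.248.0
Wildcard = 255.255.255.255 - subnet mask
255 - 255 = 0
255 - 255 = 0
255 - 248 = 7
255 - 0 = 255
Wildcard: 0.0.7.255


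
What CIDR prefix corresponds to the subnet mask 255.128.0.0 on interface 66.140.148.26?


Binary: 11111111.10000000.00000000.00000000
Count leading 1s
Prefix: /9


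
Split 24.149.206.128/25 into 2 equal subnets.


New prefix = 25 + 1 = 26
Each subnet has 64 addresses
  24.149.206.128/26
  24.149.206.192/26
Subnets: 24.149.206.128/26, 24.149.206.192/26


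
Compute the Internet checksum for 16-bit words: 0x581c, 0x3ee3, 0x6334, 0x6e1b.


Sum all words (with carry folding):
+ 0x581c = 0x581c
+ 0x3ee3 = 0x96ff
+ 0x6334 = 0xfa33
+ 0x6e1b = 0x684f
One's complement: ~0x684f
Checksum = 0x97b0


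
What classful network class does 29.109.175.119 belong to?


First octet: 29
Binary: 00011101
0xxxxxxx -> Class A (1-126)
Class A, default mask 255.0.0.0 (/8)


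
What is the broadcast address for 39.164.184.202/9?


Network: 39.128.0.0/9
Host bits = 23
Set all host bits to 1:
Broadcast: 39.255.255.255


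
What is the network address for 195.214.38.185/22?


IP:   11000011.11010110.00100110.10111001
Mask: 11111111.11111111.11111100.00000000
AND operation:
Net:  11000011.11010110.00100100.00000000
Network: 195.214.36.0/22


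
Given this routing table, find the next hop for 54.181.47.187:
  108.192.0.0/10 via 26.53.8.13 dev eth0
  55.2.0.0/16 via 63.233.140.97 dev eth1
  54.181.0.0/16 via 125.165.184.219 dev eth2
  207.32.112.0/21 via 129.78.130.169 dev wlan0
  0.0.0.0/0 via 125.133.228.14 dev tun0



Longest prefix match for 54.181.47.187:
  /10 108.192.0.0: no
  /16 55.2.0.0: no
  /16 54.181.0.0: MATCH
  /21 207.32.112.0: no
  /0 0.0.0.0: MATCH
Selected: next-hop 125.165.184.219 via eth2 (matched /16)


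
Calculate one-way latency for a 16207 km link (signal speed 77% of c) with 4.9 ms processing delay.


Speed = 0.77 * 3e5 km/s = 231000 km/s
Propagation delay = 16207 / 231000 = 0.0702 s = 70.1602 ms
Processing delay = 4.9 ms
Total one-way latency = 75.0602 ms


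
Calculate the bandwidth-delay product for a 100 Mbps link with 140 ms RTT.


BDP = bandwidth * RTT
= 100 Mbps * 140 ms
= 100 * 1e6 * 140 / 1000 bits
= 14000000 bits
= 1750000 bytes
= 1708.9844 KB
BDP = 14000000 bits (1750000 bytes)


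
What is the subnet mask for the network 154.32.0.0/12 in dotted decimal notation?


/12 means 12 network bits, 20 host bits
Binary: 11111111111100000000000000000000
Mask: 255.240.0.0


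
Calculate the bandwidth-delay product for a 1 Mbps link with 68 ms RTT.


BDP = bandwidth * RTT
= 1 Mbps * 68 ms
= 1 * 1e6 * 68 / 1000 bits
= 68000 bits
= 8500 bytes
= 8.3008 KB
BDP = 68000 bits (8500 bytes)


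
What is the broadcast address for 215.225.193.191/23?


Network: 215.225.192.0/23
Host bits = 9
Set all host bits to 1:
Broadcast: 215.225.193.255


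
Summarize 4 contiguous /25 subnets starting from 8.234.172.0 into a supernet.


Original prefix: /25
Number of subnets: 4 = 2^2
New prefix = 25 - 2 = 23
Supernet: 8.234.172.0/23


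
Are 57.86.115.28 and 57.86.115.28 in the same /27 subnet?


Mask: 255.255.255.224
57.86.115.28 AND mask = 57.86.115.0
57.86.115.28 AND mask = 57.86.115.0
Yes, same subnet (57.86.115.0)


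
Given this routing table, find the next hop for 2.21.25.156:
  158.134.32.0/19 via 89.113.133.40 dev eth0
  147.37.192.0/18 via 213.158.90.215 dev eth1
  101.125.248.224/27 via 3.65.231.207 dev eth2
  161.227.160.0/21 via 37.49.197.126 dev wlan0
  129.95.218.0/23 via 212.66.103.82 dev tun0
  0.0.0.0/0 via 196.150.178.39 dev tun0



Longest prefix match for 2.21.25.156:
  /19 158.134.32.0: no
  /18 147.37.192.0: no
  /27 101.125.248.224: no
  /21 161.227.160.0: no
  /23 129.95.218.0: no
  /0 0.0.0.0: MATCH
Selected: next-hop 196.150.178.39 via tun0 (matched /0)


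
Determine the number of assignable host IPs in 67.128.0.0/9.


Host bits = 32 - 9 = 23
Total addresses = 2^23 = 8388608
Usable = total - 2 (network and broadcast)
Usable hosts: 8388606


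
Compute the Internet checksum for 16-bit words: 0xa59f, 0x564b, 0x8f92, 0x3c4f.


Sum all words (with carry folding):
+ 0xa59f = 0xa59f
+ 0x564b = 0xfbea
+ 0x8f92 = 0x8b7d
+ 0x3c4f = 0xc7cc
One's complement: ~0xc7cc
Checksum = 0x3833


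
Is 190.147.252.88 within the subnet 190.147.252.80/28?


Subnet network: 190.147.252.80
Test IP AND mask: 190.147.252.80
Yes, 190.147.252.88 is in 190.147.252.80/28


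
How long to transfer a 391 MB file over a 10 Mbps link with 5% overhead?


Effective throughput = 10 * (1 - 5/100) = 9.5 Mbps
File size in Mb = 391 * 8 = 3128 Mb
Time = 3128 / 9.5
Time = 329.2632 seconds


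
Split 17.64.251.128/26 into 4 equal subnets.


New prefix = 26 + 2 = 28
Each subnet has 16 addresses
  17.64.251.128/28
  17.64.251.144/28
  17.64.251.160/28
  17.64.251.176/28
Subnets: 17.64.251.128/28, 17.64.251.144/28, 17.64.251.160/28, 17.64.251.176/28


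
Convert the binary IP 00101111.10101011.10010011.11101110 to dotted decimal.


00101111 = 47
10101011 = 171
10010011 = 147
11101110 = 238
IP: 47.171.147.238


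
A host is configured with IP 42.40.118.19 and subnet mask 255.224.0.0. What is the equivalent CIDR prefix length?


Binary: 11111111.11100000.00000000.00000000
Count leading 1s
Prefix: /11


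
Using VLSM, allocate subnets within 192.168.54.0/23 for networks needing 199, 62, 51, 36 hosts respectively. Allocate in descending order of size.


199 hosts -> /24 (254 usable): 192.168.54.0/24
62 hosts -> /26 (62 usable): 192.168.55.0/26
51 hosts -> /26 (62 usable): 192.168.55.64/26
36 hosts -> /26 (62 usable): 192.168.55.128/26
Allocation: 192.168.54.0/24 (199 hosts, 254 usable); 192.168.55.0/26 (62 hosts, 62 usable); 192.168.55.64/26 (51 hosts, 62 usable); 192.168.55.128/26 (36 hosts, 62 usable)


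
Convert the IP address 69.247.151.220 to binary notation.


69 = 01000101
247 = 11110111
151 = 10010111
220 = 11011100
Binary: 01000101.11110111.10010111.11011100


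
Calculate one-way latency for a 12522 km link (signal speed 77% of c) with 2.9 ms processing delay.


Speed = 0.77 * 3e5 km/s = 231000 km/s
Propagation delay = 12522 / 231000 = 0.0542 s = 54.2078 ms
Processing delay = 2.9 ms
Total one-way latency = 57.1078 ms


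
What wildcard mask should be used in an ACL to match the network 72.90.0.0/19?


Subnet mask: 255.255.224.0
Wildcard = 255.255.255.255 - subnet mask
255 - 255 = 0
255 - 255 = 0
255 - 224 = 31
255 - 0 = 255
Wildcard: 0.0.31.255


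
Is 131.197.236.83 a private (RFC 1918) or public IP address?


RFC 1918 private ranges:
  10.0.0.0/8 (10.0.0.0 - 10.255.255.255)
  172.16.0.0/12 (172.16.0.0 - 172.31.255.255)
  192.168.0.0/16 (192.168.0.0 - 192.168.255.255)
Public (not in any RFC 1918 range)


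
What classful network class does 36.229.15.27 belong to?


First octet: 36
Binary: 00100100
0xxxxxxx -> Class A (1-126)
Class A, default mask 255.0.0.0 (/8)


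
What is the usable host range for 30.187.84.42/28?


Network: 30.187.84.32
Broadcast: 30.187.84.47
First usable = network + 1
Last usable = broadcast - 1
Range: 30.187.84.33 to 30.187.84.46


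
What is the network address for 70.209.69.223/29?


IP:   01000110.11010001.01000101.11011111
Mask: 11111111.11111111.11111111.11111000
AND operation:
Net:  01000110.11010001.01000101.11011000
Network: 70.209.69.216/29


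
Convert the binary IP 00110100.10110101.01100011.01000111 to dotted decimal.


00110100 = 52
10110101 = 181
01100011 = 99
01000111 = 71
IP: 52.181.99.71


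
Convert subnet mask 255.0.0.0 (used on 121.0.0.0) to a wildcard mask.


Subnet mask: 255.0.0.0
Wildcard = 255.255.255.255 - subnet mask
255 - 255 = 0
255 - 0 = 255
255 - 0 = 255
255 - 0 = 255
Wildcard: 0.255.255.255


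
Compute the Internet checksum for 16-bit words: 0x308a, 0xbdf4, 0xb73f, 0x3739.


Sum all words (with carry folding):
+ 0x308a = 0x308a
+ 0xbdf4 = 0xee7e
+ 0xb73f = 0xa5be
+ 0x3739 = 0xdcf7
One's complement: ~0xdcf7
Checksum = 0x2308


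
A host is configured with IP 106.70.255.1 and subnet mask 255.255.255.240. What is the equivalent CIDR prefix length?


Binary: 11111111.11111111.11111111.11110000
Count leading 1s
Prefix: /28


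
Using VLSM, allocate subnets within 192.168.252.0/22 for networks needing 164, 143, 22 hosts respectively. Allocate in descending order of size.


164 hosts -> /24 (254 usable): 192.168.252.0/24
143 hosts -> /24 (254 usable): 192.168.253.0/24
22 hosts -> /27 (30 usable): 192.168.254.0/27
Allocation: 192.168.252.0/24 (164 hosts, 254 usable); 192.168.253.0/24 (143 hosts, 254 usable); 192.168.254.0/27 (22 hosts, 30 usable)


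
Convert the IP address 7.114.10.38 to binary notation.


7 = 00000111
114 = 01110010
10 = 00001010
38 = 00100110
Binary: 00000111.01110010.00001010.00100110


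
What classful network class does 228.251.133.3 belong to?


First octet: 228
Binary: 11100100
1110xxxx -> Class D (224-239)
Class D (multicast), default mask N/A


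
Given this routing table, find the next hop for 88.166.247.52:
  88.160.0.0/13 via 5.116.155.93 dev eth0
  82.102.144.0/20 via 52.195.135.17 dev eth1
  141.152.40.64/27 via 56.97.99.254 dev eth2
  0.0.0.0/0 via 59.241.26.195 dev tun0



Longest prefix match for 88.166.247.52:
  /13 88.160.0.0: MATCH
  /20 82.102.144.0: no
  /27 141.152.40.64: no
  /0 0.0.0.0: MATCH
Selected: next-hop 5.116.155.93 via eth0 (matched /13)


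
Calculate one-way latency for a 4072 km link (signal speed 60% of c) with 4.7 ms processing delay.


Speed = 0.6 * 3e5 km/s = 180000 km/s
Propagation delay = 4072 / 180000 = 0.0226 s = 22.6222 ms
Processing delay = 4.7 ms
Total one-way latency = 27.3222 ms


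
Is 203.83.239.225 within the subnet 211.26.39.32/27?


Subnet network: 211.26.39.32
Test IP AND mask: 203.83.239.224
No, 203.83.239.225 is not in 211.26.39.32/27


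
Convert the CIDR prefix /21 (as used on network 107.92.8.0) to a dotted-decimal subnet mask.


/21 means 21 network bits, 11 host bits
Binary: 11111111111111111111100000000000
Mask: 255.255.248.0


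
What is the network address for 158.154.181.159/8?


IP:   10011110.10011010.10110101.10011111
Mask: 11111111.00000000.00000000.00000000
AND operation:
Net:  10011110.00000000.00000000.00000000
Network: 158.0.0.0/8


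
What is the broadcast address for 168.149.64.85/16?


Network: 168.149.0.0/16
Host bits = 16
Set all host bits to 1:
Broadcast: 168.149.255.255


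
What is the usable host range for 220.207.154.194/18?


Network: 220.207.128.0
Broadcast: 220.207.191.255
First usable = network + 1
Last usable = broadcast - 1
Range: 220.207.128.1 to 220.207.191.254


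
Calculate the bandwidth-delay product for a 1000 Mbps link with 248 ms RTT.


BDP = bandwidth * RTT
= 1000 Mbps * 248 ms
= 1000 * 1e6 * 248 / 1000 bits
= 248000000 bits
= 31000000 bytes
= 30273.4375 KB
BDP = 248000000 bits (31000000 bytes)


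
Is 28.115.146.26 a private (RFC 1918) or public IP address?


RFC 1918 private ranges:
  10.0.0.0/8 (10.0.0.0 - 10.255.255.255)
  172.16.0.0/12 (172.16.0.0 - 172.31.255.255)
  192.168.0.0/16 (192.168.0.0 - 192.168.255.255)
Public (not in any RFC 1918 range)


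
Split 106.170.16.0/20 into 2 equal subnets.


New prefix = 20 + 1 = 21
Each subnet has 2048 addresses
  106.170.16.0/21
  106.170.24.0/21
Subnets: 106.170.16.0/21, 106.170.24.0/21


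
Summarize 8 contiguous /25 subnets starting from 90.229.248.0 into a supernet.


Original prefix: /25
Number of subnets: 8 = 2^3
New prefix = 25 - 3 = 22
Supernet: 90.229.248.0/22


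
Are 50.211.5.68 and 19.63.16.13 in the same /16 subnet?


Mask: 255.255.0.0
50.211.5.68 AND mask = 50.211.0.0
19.63.16.13 AND mask = 19.63.0.0
No, different subnets (50.211.0.0 vs 19.63.0.0)


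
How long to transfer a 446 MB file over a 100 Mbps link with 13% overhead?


Effective throughput = 100 * (1 - 13/100) = 87 Mbps
File size in Mb = 446 * 8 = 3568 Mb
Time = 3568 / 87
Time = 41.0115 seconds


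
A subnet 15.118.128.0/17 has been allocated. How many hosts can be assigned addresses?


Host bits = 32 - 17 = 15
Total addresses = 2^15 = 32768
Usable = total - 2 (network and broadcast)
Usable hosts: 32766


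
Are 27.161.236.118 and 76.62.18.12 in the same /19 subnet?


Mask: 255.255.224.0
27.161.236.118 AND mask = 27.161.224.0
76.62.18.12 AND mask = 76.62.0.0
No, different subnets (27.161.224.0 vs 76.62.0.0)


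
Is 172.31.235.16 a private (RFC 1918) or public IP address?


RFC 1918 private ranges:
  10.0.0.0/8 (10.0.0.0 - 10.255.255.255)
  172.16.0.0/12 (172.16.0.0 - 172.31.255.255)
  192.168.0.0/16 (192.168.0.0 - 192.168.255.255)
Private (in 172.16.0.0/12)


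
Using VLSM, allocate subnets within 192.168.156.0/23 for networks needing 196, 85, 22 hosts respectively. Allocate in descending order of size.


196 hosts -> /24 (254 usable): 192.168.156.0/24
85 hosts -> /25 (126 usable): 192.168.157.0/25
22 hosts -> /27 (30 usable): 192.168.157.128/27
Allocation: 192.168.156.0/24 (196 hosts, 254 usable); 192.168.157.0/25 (85 hosts, 126 usable); 192.168.157.128/27 (22 hosts, 30 usable)


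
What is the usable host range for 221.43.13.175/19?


Network: 221.43.0.0
Broadcast: 221.43.31.255
First usable = network + 1
Last usable = broadcast - 1
Range: 221.43.0.1 to 221.43.31.254


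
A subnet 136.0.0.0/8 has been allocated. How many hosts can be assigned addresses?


Host bits = 32 - 8 = 24
Total addresses = 2^24 = 16777216
Usable = total - 2 (network and broadcast)
Usable hosts: 16777214


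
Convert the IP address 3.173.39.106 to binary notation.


3 = 00000011
173 = 10101101
39 = 00100111
106 = 01101010
Binary: 00000011.10101101.00100111.01101010


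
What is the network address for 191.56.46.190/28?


IP:   10111111.00111000.00101110.10111110
Mask: 11111111.11111111.11111111.11110000
AND operation:
Net:  10111111.00111000.00101110.10110000
Network: 191.56.46.176/28


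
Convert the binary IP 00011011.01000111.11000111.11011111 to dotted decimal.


00011011 = 27
01000111 = 71
11000111 = 199
11011111 = 223
IP: 27.71.199.223


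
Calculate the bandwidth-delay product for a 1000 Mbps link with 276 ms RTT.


BDP = bandwidth * RTT
= 1000 Mbps * 276 ms
= 1000 * 1e6 * 276 / 1000 bits
= 276000000 bits
= 34500000 bytes
= 33691.4062 KB
BDP = 276000000 bits (34500000 bytes)


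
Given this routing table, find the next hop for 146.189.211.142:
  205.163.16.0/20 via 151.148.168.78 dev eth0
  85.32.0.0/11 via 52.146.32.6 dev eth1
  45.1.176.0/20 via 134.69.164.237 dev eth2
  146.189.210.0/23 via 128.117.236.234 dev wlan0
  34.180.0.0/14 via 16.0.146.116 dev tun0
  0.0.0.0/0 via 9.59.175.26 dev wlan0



Longest prefix match for 146.189.211.142:
  /20 205.163.16.0: no
  /11 85.32.0.0: no
  /20 45.1.176.0: no
  /23 146.189.210.0: MATCH
  /14 34.180.0.0: no
  /0 0.0.0.0: MATCH
Selected: next-hop 128.117.236.234 via wlan0 (matched /23)


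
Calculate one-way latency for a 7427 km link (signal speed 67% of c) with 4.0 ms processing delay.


Speed = 0.67 * 3e5 km/s = 201000 km/s
Propagation delay = 7427 / 201000 = 0.037 s = 36.9502 ms
Processing delay = 4.0 ms
Total one-way latency = 40.9502 ms


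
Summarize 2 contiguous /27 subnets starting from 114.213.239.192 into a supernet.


Original prefix: /27
Number of subnets: 2 = 2^1
New prefix = 27 - 1 = 26
Supernet: 114.213.239.192/26


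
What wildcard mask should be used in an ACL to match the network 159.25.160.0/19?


Subnet mask: 255.255.224.0
Wildcard = 255.255.255.255 - subnet mask
255 - 255 = 0
255 - 255 = 0
255 - 224 = 31
255 - 0 = 255
Wildcard: 0.0.31.255


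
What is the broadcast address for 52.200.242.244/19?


Network: 52.200.224.0/19
Host bits = 13
Set all host bits to 1:
Broadcast: 52.200.255.255


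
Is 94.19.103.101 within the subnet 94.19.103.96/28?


Subnet network: 94.19.103.96
Test IP AND mask: 94.19.103.96
Yes, 94.19.103.101 is in 94.19.103.96/28


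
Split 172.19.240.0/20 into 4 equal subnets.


New prefix = 20 + 2 = 22
Each subnet has 1024 addresses
  172.19.240.0/22
  172.19.244.0/22
  172.19.248.0/22
  172.19.252.0/22
Subnets: 172.19.240.0/22, 172.19.244.0/22, 172.19.248.0/22, 172.19.252.0/22


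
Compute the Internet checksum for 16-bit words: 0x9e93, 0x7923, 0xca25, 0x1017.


Sum all words (with carry folding):
+ 0x9e93 = 0x9e93
+ 0x7923 = 0x17b7
+ 0xca25 = 0xe1dc
+ 0x1017 = 0xf1f3
One's complement: ~0xf1f3
Checksum = 0x0e0c


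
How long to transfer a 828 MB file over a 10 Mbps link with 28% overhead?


Effective throughput = 10 * (1 - 28/100) = 7.2 Mbps
File size in Mb = 828 * 8 = 6624 Mb
Time = 6624 / 7.2
Time = 920.0 seconds


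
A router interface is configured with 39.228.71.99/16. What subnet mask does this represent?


/16 means 16 network bits, 16 host bits
Binary: 11111111111111110000000000000000
Mask: 255.255.0.0


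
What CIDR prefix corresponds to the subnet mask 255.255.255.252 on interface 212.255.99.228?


Binary: 11111111.11111111.11111111.11111100
Count leading 1s
Prefix: /30


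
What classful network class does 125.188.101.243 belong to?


First octet: 125
Binary: 01111101
0xxxxxxx -> Class A (1-126)
Class A, default mask 255.0.0.0 (/8)


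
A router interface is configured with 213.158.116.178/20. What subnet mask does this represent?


/20 means 20 network bits, 12 host bits
Binary: 11111111111111111111000000000000
Mask: 255.255.240.0


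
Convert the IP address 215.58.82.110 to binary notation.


215 = 11010111
58 = 00111010
82 = 01010010
110 = 01101110
Binary: 11010111.00111010.01010010.01101110


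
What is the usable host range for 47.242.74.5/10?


Network: 47.192.0.0
Broadcast: 47.255.255.255
First usable = network + 1
Last usable = broadcast - 1
Range: 47.192.0.1 to 47.255.255.254


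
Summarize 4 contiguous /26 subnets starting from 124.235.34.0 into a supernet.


Original prefix: /26
Number of subnets: 4 = 2^2
New prefix = 26 - 2 = 24
Supernet: 124.235.34.0/24


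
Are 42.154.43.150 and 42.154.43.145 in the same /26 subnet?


Mask: 255.255.255.192
42.154.43.150 AND mask = 42.154.43.128
42.154.43.145 AND mask = 42.154.43.128
Yes, same subnet (42.154.43.128)


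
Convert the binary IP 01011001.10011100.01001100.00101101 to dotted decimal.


01011001 = 89
10011100 = 156
01001100 = 76
00101101 = 45
IP: 89.156.76.45


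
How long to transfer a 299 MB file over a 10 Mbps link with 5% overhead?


Effective throughput = 10 * (1 - 5/100) = 9.5 Mbps
File size in Mb = 299 * 8 = 2392 Mb
Time = 2392 / 9.5
Time = 251.7895 seconds


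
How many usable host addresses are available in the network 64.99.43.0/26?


Host bits = 32 - 26 = 6
Total addresses = 2^6 = 64
Usable = total - 2 (network and broadcast)
Usable hosts: 62


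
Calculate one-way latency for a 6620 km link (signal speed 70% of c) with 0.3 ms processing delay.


Speed = 0.7 * 3e5 km/s = 210000 km/s
Propagation delay = 6620 / 210000 = 0.0315 s = 31.5238 ms
Processing delay = 0.3 ms
Total one-way latency = 31.8238 ms


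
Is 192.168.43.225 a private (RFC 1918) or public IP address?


RFC 1918 private ranges:
  10.0.0.0/8 (10.0.0.0 - 10.255.255.255)
  172.16.0.0/12 (172.16.0.0 - 172.31.255.255)
  192.168.0.0/16 (192.168.0.0 - 192.168.255.255)
Private (in 192.168.0.0/16)


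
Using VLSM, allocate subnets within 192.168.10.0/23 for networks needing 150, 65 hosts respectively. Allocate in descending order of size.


150 hosts -> /24 (254 usable): 192.168.10.0/24
65 hosts -> /25 (126 usable): 192.168.11.0/25
Allocation: 192.168.10.0/24 (150 hosts, 254 usable); 192.168.11.0/25 (65 hosts, 126 usable)


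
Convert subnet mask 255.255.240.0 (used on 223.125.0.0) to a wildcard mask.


Subnet mask: 255.255.240.0
Wildcard = 255.255.255.255 - subnet mask
255 - 255 = 0
255 - 255 = 0
255 - 240 = 15
255 - 0 = 255
Wildcard: 0.0.15.255


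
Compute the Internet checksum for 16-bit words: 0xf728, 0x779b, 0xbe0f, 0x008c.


Sum all words (with carry folding):
+ 0xf728 = 0xf728
+ 0x779b = 0x6ec4
+ 0xbe0f = 0x2cd4
+ 0x008c = 0x2d60
One's complement: ~0x2d60
Checksum = 0xd29f


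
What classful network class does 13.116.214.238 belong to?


First octet: 13
Binary: 00001101
0xxxxxxx -> Class A (1-126)
Class A, default mask 255.0.0.0 (/8)


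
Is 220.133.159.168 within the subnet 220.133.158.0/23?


Subnet network: 220.133.158.0
Test IP AND mask: 220.133.158.0
Yes, 220.133.159.168 is in 220.133.158.0/23


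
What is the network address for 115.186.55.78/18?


IP:   01110011.10111010.00110111.01001110
Mask: 11111111.11111111.11000000.00000000
AND operation:
Net:  01110011.10111010.00000000.00000000
Network: 115.186.0.0/18


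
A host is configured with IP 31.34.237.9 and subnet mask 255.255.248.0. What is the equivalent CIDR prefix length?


Binary: 11111111.11111111.11111000.00000000
Count leading 1s
Prefix: /21


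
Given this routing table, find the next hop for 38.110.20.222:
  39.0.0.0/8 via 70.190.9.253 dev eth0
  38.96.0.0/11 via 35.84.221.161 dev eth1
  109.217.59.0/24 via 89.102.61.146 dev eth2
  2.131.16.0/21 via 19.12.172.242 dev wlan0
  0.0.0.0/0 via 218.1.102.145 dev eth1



Longest prefix match for 38.110.20.222:
  /8 39.0.0.0: no
  /11 38.96.0.0: MATCH
  /24 109.217.59.0: no
  /21 2.131.16.0: no
  /0 0.0.0.0: MATCH
Selected: next-hop 35.84.221.161 via eth1 (matched /11)


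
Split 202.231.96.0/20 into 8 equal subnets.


New prefix = 20 + 3 = 23
Each subnet has 512 addresses
  202.231.96.0/23
  202.231.98.0/23
  202.231.100.0/23
  202.231.102.0/23
  202.231.104.0/23
  202.231.106.0/23
  202.231.108.0/23
  202.231.110.0/23
Subnets: 202.231.96.0/23, 202.231.98.0/23, 202.231.100.0/23, 202.231.102.0/23, 202.231.104.0/23, 202.231.106.0/23, 202.231.108.0/23, 202.231.110.0/23


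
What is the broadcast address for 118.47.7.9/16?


Network: 118.47.0.0/16
Host bits = 16
Set all host bits to 1:
Broadcast: 118.47.255.255


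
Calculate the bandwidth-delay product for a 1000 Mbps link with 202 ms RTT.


BDP = bandwidth * RTT
= 1000 Mbps * 202 ms
= 1000 * 1e6 * 202 / 1000 bits
= 202000000 bits
= 25250000 bytes
= 24658.2031 KB
BDP = 202000000 bits (25250000 bytes)
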